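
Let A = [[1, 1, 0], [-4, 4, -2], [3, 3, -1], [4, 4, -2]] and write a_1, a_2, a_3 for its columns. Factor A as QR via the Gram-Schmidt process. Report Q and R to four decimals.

a_1 = (1, -4, 3, 4); ‖a_1‖ = 6.4807, so q_1 = (0.1543, -0.6172, 0.4629, 0.6172).
q_1·a_2 = 0.1543·1 + (-0.6172)·4 + 0.4629·3 + 0.6172·4 = 1.5430.
u_2 = a_2 − 1.5430·q_1 = (0.7619, 4.9524, 2.2857, 3.0476).
‖u_2‖ = 6.2944, so q_2 = (0.1210, 0.7868, 0.3631, 0.4842).
q_1·a_3 = 0.1543·0 + (-0.6172)·(-2) + 0.4629·(-1) + 0.6172·(-2) = -0.4629; q_2·a_3 = 0.1210·0 + 0.7868·(-2) + 0.3631·(-1) + 0.4842·(-2) = -2.9051.
u_3 = a_3 + 0.4629·q_1 + 2.9051·q_2 = (0.4231, 0.0000, 0.2692, -0.3077).
‖u_3‖ = 0.5883, so q_3 = (0.7191, 0.0000, 0.4576, -0.5230).

Q = [[0.1543, 0.1210, 0.7191], [-0.6172, 0.7868, 0.0000], [0.4629, 0.3631, 0.4576], [0.6172, 0.4842, -0.5230]], R = [[6.4807, 1.5430, -0.4629], [0.0000, 6.2944, -2.9051], [0.0000, 0.0000, 0.5883]]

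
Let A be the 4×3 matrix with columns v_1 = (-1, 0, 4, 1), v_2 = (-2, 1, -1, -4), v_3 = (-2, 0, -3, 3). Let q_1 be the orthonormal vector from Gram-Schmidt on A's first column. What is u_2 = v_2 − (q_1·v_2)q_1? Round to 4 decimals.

q_1 = v_1/‖v_1‖ = (-1, 0, 4, 1)/4.2426 = (-0.2357, 0.0000, 0.9428, 0.2357).
r_{12} = q_1·v_2 = -1.4142.
u_2 = v_2 + 1.4142·q_1 = (-2.3333, 1.0000, 0.3333, -3.6667).

u_2 = (-2.3333, 1.0000, 0.3333, -3.6667)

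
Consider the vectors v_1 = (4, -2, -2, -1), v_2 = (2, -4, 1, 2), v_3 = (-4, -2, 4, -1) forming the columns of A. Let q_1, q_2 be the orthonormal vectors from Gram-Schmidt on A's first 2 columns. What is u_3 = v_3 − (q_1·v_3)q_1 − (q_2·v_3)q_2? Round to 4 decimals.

v_1 = (4, -2, -2, -1); ‖v_1‖ = 5.0000, so q_1 = (0.8000, -0.4000, -0.4000, -0.2000).
q_1·v_2 = 0.8000·2 + (-0.4000)·(-4) + (-0.4000)·1 + (-0.2000)·2 = 2.4000.
u_2 = v_2 − 2.4000·q_1 = (0.0800, -3.0400, 1.9600, 2.4800).
‖u_2‖ = 4.3863, so q_2 = (0.0182, -0.6931, 0.4468, 0.5654).
q_1·v_3 = 0.8000·(-4) + (-0.4000)·(-2) + (-0.4000)·4 + (-0.2000)·(-1) = -3.8000; q_2·v_3 = 0.0182·(-4) + (-0.6931)·(-2) + 0.4468·4 + 0.5654·(-1) = 2.5351.
u_3 = v_3 + 3.8000·q_1 − 2.5351·q_2 = (-1.0062, -1.7630, 1.3472, -3.1933).

u_3 = (-1.0062, -1.7630, 1.3472, -3.1933)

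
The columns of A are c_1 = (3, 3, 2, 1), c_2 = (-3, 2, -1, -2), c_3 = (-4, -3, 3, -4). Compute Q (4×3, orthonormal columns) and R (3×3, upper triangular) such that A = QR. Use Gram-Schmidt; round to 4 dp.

q_1 = c_1/‖c_1‖ = (3, 3, 2, 1)/4.7958 = (0.6255, 0.6255, 0.4170, 0.2085).
r_{12} = q_1·c_2 = -1.4596.
u_2 = c_2 + 1.4596·q_1 = (-2.0870, 2.9130, -0.3913, -1.6957).
‖u_2‖ = 3.9837, so q_2 = (-0.5239, 0.7312, -0.0982, -0.4257).
r_{13} = q_1·c_3 = -3.9618; r_{23} = q_2·c_3 = 1.3097.
u_3 = c_3 + 3.9618·q_1 − 1.3097·q_2 = (-0.8356, -1.4795, 4.7808, -2.6164).
‖u_3‖ = 5.7087, so q_3 = (-0.1464, -0.2592, 0.8375, -0.4583).

Q = [[0.6255, -0.5239, -0.1464], [0.6255, 0.7312, -0.2592], [0.4170, -0.0982, 0.8375], [0.2085, -0.4257, -0.4583]], R = [[4.7958, -1.4596, -3.9618], [0.0000, 3.9837, 1.3097], [0.0000, 0.0000, 5.7087]]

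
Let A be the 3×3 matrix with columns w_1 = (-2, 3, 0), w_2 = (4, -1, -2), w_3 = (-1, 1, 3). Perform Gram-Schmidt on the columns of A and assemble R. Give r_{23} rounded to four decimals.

r_{23} = -1.9797

w_1 = (-2, 3, 0); ‖w_1‖ = 3.6056, so q_1 = (-0.5547, 0.8321, 0.0000).
q_1·w_2 = (-0.5547)·4 + 0.8321·(-1) + 0.0000·(-2) = -3.0509.
u_2 = w_2 + 3.0509·q_1 = (2.3077, 1.5385, -2.0000).
‖u_2‖ = 3.4194, so q_2 = (0.6749, 0.4499, -0.5849).
r_{23} = q_2·w_3 = -1.9797.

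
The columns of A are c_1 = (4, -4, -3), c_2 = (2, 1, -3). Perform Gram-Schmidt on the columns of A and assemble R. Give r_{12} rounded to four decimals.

c_1 = (4, -4, -3); ‖c_1‖ = 6.4031, so e_1 = (0.6247, -0.6247, -0.4685).
r_{12} = e_1·c_2 = 2.0303.

r_{12} = 2.0303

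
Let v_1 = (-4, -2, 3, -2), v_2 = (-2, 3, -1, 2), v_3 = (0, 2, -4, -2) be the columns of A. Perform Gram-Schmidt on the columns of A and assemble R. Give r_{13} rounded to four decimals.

r_{13} = -2.0889

q_1 = v_1/‖v_1‖ = (-4, -2, 3, -2)/5.7446 = (-0.6963, -0.3482, 0.5222, -0.3482).
r_{13} = q_1·v_3 = -2.0889.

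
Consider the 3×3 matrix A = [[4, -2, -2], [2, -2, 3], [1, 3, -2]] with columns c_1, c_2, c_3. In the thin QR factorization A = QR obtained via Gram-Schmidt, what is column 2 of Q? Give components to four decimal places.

c_1 = (4, 2, 1); ‖c_1‖ = 4.5826, so q_1 = (0.8729, 0.4364, 0.2182).
q_1·c_2 = 0.8729·(-2) + 0.4364·(-2) + 0.2182·3 = -1.9640.
u_2 = c_2 + 1.9640·q_1 = (-0.2857, -1.1429, 3.4286).
‖u_2‖ = 3.6253, so q_2 = (-0.0788, -0.3152, 0.9457).

q_2 = (-0.0788, -0.3152, 0.9457)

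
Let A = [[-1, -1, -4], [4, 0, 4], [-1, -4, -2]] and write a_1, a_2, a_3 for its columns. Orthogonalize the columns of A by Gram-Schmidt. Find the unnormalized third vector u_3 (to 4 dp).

a_1 = (-1, 4, -1); ‖a_1‖ = 4.2426, so e_1 = (-0.2357, 0.9428, -0.2357).
e_1·a_2 = (-0.2357)·(-1) + 0.9428·0 + (-0.2357)·(-4) = 1.1785.
u_2 = a_2 − 1.1785·e_1 = (-0.7222, -1.1111, -3.7222).
‖u_2‖ = 3.9511, so e_2 = (-0.1828, -0.2812, -0.9421).
e_1·a_3 = (-0.2357)·(-4) + 0.9428·4 + (-0.2357)·(-2) = 5.1854; e_2·a_3 = (-0.1828)·(-4) + (-0.2812)·4 + (-0.9421)·(-2) = 1.4904.
u_3 = a_3 − 5.1854·e_1 − 1.4904·e_2 = (-2.5053, -0.4698, 0.6263).

u_3 = (-2.5053, -0.4698, 0.6263)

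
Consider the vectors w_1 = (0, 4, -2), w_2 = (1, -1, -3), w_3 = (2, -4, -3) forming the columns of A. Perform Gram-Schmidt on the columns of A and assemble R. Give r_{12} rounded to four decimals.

w_1 = (0, 4, -2); ‖w_1‖ = 4.4721, so q_1 = (0.0000, 0.8944, -0.4472).
r_{12} = q_1·w_2 = 0.4472.

r_{12} = 0.4472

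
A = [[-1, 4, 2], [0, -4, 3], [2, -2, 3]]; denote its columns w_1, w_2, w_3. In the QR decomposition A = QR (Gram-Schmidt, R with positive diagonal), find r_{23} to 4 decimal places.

r_{23} = -0.7474

w_1 = (-1, 0, 2); ‖w_1‖ = 2.2361, so e_1 = (-0.4472, 0.0000, 0.8944).
e_1·w_2 = (-0.4472)·4 + 0.0000·(-4) + 0.8944·(-2) = -3.5777.
u_2 = w_2 + 3.5777·e_1 = (2.4000, -4.0000, 1.2000).
‖u_2‖ = 4.8166, so e_2 = (0.4983, -0.8305, 0.2491).
r_{23} = e_2·w_3 = -0.7474.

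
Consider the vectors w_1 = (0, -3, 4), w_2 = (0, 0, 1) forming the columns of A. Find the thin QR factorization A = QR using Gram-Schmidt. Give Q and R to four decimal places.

w_1 = (0, -3, 4); ‖w_1‖ = 5.0000, so e_1 = (0.0000, -0.6000, 0.8000).
e_1·w_2 = 0.0000·0 + (-0.6000)·0 + 0.8000·1 = 0.8000.
u_2 = w_2 − 0.8000·e_1 = (0.0000, 0.4800, 0.3600).
‖u_2‖ = 0.6000, so e_2 = (0.0000, 0.8000, 0.6000).

Q = [[0.0000, 0.0000], [-0.6000, 0.8000], [0.8000, 0.6000]], R = [[5.0000, 0.8000], [0.0000, 0.6000]]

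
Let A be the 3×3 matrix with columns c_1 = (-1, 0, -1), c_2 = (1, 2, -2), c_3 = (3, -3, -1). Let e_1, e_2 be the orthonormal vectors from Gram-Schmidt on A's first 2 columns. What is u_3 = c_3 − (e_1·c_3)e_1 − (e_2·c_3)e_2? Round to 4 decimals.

u_3 = (2.0000, -3.0000, -2.0000)

c_1 = (-1, 0, -1); ‖c_1‖ = 1.4142, so e_1 = (-0.7071, 0.0000, -0.7071).
e_1·c_2 = (-0.7071)·1 + 0.0000·2 + (-0.7071)·(-2) = 0.7071.
u_2 = c_2 − 0.7071·e_1 = (1.5000, 2.0000, -1.5000).
‖u_2‖ = 2.9155, so e_2 = (0.5145, 0.6860, -0.5145).
e_1·c_3 = (-0.7071)·3 + 0.0000·(-3) + (-0.7071)·(-1) = -1.4142; e_2·c_3 = 0.5145·3 + 0.6860·(-3) + (-0.5145)·(-1) = 0.0000.
u_3 = c_3 + 1.4142·e_1 + 0.0000·e_2 = (2.0000, -3.0000, -2.0000).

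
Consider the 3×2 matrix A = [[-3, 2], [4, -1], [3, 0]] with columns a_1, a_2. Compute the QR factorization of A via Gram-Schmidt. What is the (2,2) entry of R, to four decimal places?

r_{22} = 1.4349

e_1 = a_1/‖a_1‖ = (-3, 4, 3)/5.8310 = (-0.5145, 0.6860, 0.5145).
r_{12} = e_1·a_2 = -1.7150.
u_2 = a_2 + 1.7150·e_1 = (1.1176, 0.1765, 0.8824).
r_{22} = ‖u_2‖ = 1.4349.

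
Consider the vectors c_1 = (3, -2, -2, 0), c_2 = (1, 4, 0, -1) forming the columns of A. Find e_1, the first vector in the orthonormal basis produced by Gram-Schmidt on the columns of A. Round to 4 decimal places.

e_1 = (0.7276, -0.4851, -0.4851, 0.0000)

c_1 = (3, -2, -2, 0); ‖c_1‖ = 4.1231, so e_1 = (0.7276, -0.4851, -0.4851, 0.0000).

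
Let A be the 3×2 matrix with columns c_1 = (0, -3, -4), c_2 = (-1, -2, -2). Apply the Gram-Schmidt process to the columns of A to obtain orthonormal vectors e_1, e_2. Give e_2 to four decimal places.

e_2 = (-0.9285, -0.2971, 0.2228)

c_1 = (0, -3, -4); ‖c_1‖ = 5.0000, so e_1 = (0.0000, -0.6000, -0.8000).
e_1·c_2 = 0.0000·(-1) + (-0.6000)·(-2) + (-0.8000)·(-2) = 2.8000.
u_2 = c_2 − 2.8000·e_1 = (-1.0000, -0.3200, 0.2400).
‖u_2‖ = 1.0770, so e_2 = (-0.9285, -0.2971, 0.2228).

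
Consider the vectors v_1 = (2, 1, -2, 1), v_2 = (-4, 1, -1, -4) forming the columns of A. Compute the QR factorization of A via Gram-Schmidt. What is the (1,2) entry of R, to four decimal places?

r_{12} = -2.8460

v_1 = (2, 1, -2, 1); ‖v_1‖ = 3.1623, so e_1 = (0.6325, 0.3162, -0.6325, 0.3162).
r_{12} = e_1·v_2 = -2.8460.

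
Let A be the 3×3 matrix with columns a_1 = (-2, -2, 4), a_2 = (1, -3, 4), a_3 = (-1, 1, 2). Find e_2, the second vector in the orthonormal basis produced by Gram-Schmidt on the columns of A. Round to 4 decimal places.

e_1 = a_1/‖a_1‖ = (-2, -2, 4)/4.8990 = (-0.4082, -0.4082, 0.8165).
r_{12} = e_1·a_2 = 4.0825.
u_2 = a_2 − 4.0825·e_1 = (2.6667, -1.3333, 0.6667).
‖u_2‖ = 3.0551, so e_2 = (0.8729, -0.4364, 0.2182).

e_2 = (0.8729, -0.4364, 0.2182)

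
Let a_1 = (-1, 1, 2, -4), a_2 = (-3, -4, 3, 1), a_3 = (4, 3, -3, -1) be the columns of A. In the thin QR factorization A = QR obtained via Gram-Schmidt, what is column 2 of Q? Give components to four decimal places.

e_1 = a_1/‖a_1‖ = (-1, 1, 2, -4)/4.6904 = (-0.2132, 0.2132, 0.4264, -0.8528).
r_{12} = e_1·a_2 = 0.2132.
u_2 = a_2 − 0.2132·e_1 = (-2.9545, -4.0455, 2.9091, 1.1818).
‖u_2‖ = 5.9122, so e_2 = (-0.4997, -0.6843, 0.4920, 0.1999).

e_2 = (-0.4997, -0.6843, 0.4920, 0.1999)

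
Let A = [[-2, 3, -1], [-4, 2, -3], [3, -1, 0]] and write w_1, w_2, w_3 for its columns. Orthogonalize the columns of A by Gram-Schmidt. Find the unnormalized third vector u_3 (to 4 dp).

u_3 = (0.3248, -1.1368, -1.2991)

w_1 = (-2, -4, 3); ‖w_1‖ = 5.3852, so e_1 = (-0.3714, -0.7428, 0.5571).
e_1·w_2 = (-0.3714)·3 + (-0.7428)·2 + 0.5571·(-1) = -3.1568.
u_2 = w_2 + 3.1568·e_1 = (1.8276, -0.3448, 0.7586).
‖u_2‖ = 2.0086, so e_2 = (0.9099, -0.1717, 0.3777).
e_1·w_3 = (-0.3714)·(-1) + (-0.7428)·(-3) + 0.5571·0 = 2.5997; e_2·w_3 = 0.9099·(-1) + (-0.1717)·(-3) + 0.3777·0 = -0.3949.
u_3 = w_3 − 2.5997·e_1 + 0.3949·e_2 = (0.3248, -1.1368, -1.2991).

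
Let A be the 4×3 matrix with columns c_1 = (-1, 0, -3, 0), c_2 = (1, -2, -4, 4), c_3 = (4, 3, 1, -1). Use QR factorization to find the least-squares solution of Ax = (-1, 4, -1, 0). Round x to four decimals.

x = (1.0594, -0.3398, 0.4081)

c_1 = (-1, 0, -3, 0); ‖c_1‖ = 3.1623, so q_1 = (-0.3162, 0.0000, -0.9487, 0.0000).
q_1·c_2 = (-0.3162)·1 + 0.0000·(-2) + (-0.9487)·(-4) + 0.0000·4 = 3.4785.
u_2 = c_2 − 3.4785·q_1 = (2.1000, -2.0000, -0.7000, 4.0000).
‖u_2‖ = 4.9900, so q_2 = (0.4208, -0.4008, -0.1403, 0.8016).
q_1·c_3 = (-0.3162)·4 + 0.0000·3 + (-0.9487)·1 + 0.0000·(-1) = -2.2136; q_2·c_3 = 0.4208·4 + (-0.4008)·3 + (-0.1403)·1 + 0.8016·(-1) = -0.4609.
u_3 = c_3 + 2.2136·q_1 + 0.4609·q_2 = (3.4940, 2.8153, -1.1647, -0.6305).
‖u_3‖ = 4.6784, so q_3 = (0.7468, 0.6018, -0.2489, -0.1348).
Qᵀb = (1.2649, -1.8838, 1.9091).
Back-substitute: x_3 = 1.9091/4.6784 = 0.4081.
x_2 = (-1.8838 + 0.4609·0.4081)/4.9900 = -0.3398.
x_1 = (1.2649 − 3.4785·(-0.3398) + 2.2136·0.4081)/3.1623 = 1.0594.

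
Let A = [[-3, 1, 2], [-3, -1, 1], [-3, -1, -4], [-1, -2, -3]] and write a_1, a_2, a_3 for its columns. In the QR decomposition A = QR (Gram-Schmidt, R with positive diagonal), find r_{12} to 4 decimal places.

a_1 = (-3, -3, -3, -1); ‖a_1‖ = 5.2915, so q_1 = (-0.5669, -0.5669, -0.5669, -0.1890).
r_{12} = q_1·a_2 = 0.9449.

r_{12} = 0.9449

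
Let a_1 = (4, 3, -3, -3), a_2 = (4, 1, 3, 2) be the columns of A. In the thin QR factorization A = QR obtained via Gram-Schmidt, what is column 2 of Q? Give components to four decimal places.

q_2 = (0.6665, 0.1324, 0.6024, 0.4187)

a_1 = (4, 3, -3, -3); ‖a_1‖ = 6.5574, so q_1 = (0.6100, 0.4575, -0.4575, -0.4575).
q_1·a_2 = 0.6100·4 + 0.4575·1 + (-0.4575)·3 + (-0.4575)·2 = 0.6100.
u_2 = a_2 − 0.6100·q_1 = (3.6279, 0.7209, 3.2791, 2.2791).
‖u_2‖ = 5.4432, so q_2 = (0.6665, 0.1324, 0.6024, 0.4187).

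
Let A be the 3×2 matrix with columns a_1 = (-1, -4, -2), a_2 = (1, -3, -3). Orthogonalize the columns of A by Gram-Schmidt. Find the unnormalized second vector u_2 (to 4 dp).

u_2 = (1.8095, 0.2381, -1.3810)

a_1 = (-1, -4, -2); ‖a_1‖ = 4.5826, so q_1 = (-0.2182, -0.8729, -0.4364).
q_1·a_2 = (-0.2182)·1 + (-0.8729)·(-3) + (-0.4364)·(-3) = 3.7097.
u_2 = a_2 − 3.7097·q_1 = (1.8095, 0.2381, -1.3810).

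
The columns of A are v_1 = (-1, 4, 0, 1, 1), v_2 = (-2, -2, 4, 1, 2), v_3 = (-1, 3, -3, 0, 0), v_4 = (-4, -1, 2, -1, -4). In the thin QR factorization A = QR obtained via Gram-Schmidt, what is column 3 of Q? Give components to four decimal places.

e_3 = (-0.7562, -0.2239, -0.5761, -0.0651, 0.2046)

v_1 = (-1, 4, 0, 1, 1); ‖v_1‖ = 4.3589, so e_1 = (-0.2294, 0.9177, 0.0000, 0.2294, 0.2294).
e_1·v_2 = (-0.2294)·(-2) + 0.9177·(-2) + 0.0000·4 + 0.2294·1 + 0.2294·2 = -0.6882.
u_2 = v_2 + 0.6882·e_1 = (-2.1579, -1.3684, 4.0000, 1.1579, 2.1579).
‖u_2‖ = 5.3410, so e_2 = (-0.4040, -0.2562, 0.7489, 0.2168, 0.4040).
e_1·v_3 = (-0.2294)·(-1) + 0.9177·3 + 0.0000·(-3) + 0.2294·0 + 0.2294·0 = 2.9824; e_2·v_3 = (-0.4040)·(-1) + (-0.2562)·3 + 0.7489·(-3) + 0.2168·0 + 0.4040·0 = -2.6114.
u_3 = v_3 − 2.9824·e_1 + 2.6114·e_2 = (-1.3708, -0.4059, -1.0443, -0.1181, 0.3708).
‖u_3‖ = 1.8127, so e_3 = (-0.7562, -0.2239, -0.5761, -0.0651, 0.2046).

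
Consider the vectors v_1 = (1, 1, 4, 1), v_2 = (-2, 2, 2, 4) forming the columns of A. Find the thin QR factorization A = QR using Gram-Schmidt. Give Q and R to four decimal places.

Q = [[0.2294, -0.5823], [0.2294, 0.3028], [0.9177, -0.1165], [0.2294, 0.7454]], R = [[4.3589, 2.7530], [0.0000, 4.5190]]

v_1 = (1, 1, 4, 1); ‖v_1‖ = 4.3589, so e_1 = (0.2294, 0.2294, 0.9177, 0.2294).
e_1·v_2 = 0.2294·(-2) + 0.2294·2 + 0.9177·2 + 0.2294·4 = 2.7530.
u_2 = v_2 − 2.7530·e_1 = (-2.6316, 1.3684, -0.5263, 3.3684).
‖u_2‖ = 4.5190, so e_2 = (-0.5823, 0.3028, -0.1165, 0.7454).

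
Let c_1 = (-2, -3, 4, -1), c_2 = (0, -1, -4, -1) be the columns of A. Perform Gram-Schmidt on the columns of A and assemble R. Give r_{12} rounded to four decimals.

c_1 = (-2, -3, 4, -1); ‖c_1‖ = 5.4772, so q_1 = (-0.3651, -0.5477, 0.7303, -0.1826).
r_{12} = q_1·c_2 = -2.1909.

r_{12} = -2.1909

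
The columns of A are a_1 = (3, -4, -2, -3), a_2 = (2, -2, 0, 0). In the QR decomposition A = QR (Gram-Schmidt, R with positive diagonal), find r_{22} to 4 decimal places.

r_{22} = 1.6859

a_1 = (3, -4, -2, -3); ‖a_1‖ = 6.1644, so e_1 = (0.4867, -0.6489, -0.3244, -0.4867).
e_1·a_2 = 0.4867·2 + (-0.6489)·(-2) + (-0.3244)·0 + (-0.4867)·0 = 2.2711.
u_2 = a_2 − 2.2711·e_1 = (0.8947, -0.5263, 0.7368, 1.1053).
r_{22} = ‖u_2‖ = 1.6859.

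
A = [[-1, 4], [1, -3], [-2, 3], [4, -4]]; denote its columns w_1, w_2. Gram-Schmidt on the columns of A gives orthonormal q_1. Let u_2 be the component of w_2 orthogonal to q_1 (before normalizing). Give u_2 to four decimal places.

w_1 = (-1, 1, -2, 4); ‖w_1‖ = 4.6904, so q_1 = (-0.2132, 0.2132, -0.4264, 0.8528).
q_1·w_2 = (-0.2132)·4 + 0.2132·(-3) + (-0.4264)·3 + 0.8528·(-4) = -6.1828.
u_2 = w_2 + 6.1828·q_1 = (2.6818, -1.6818, 0.3636, 1.2727).

u_2 = (2.6818, -1.6818, 0.3636, 1.2727)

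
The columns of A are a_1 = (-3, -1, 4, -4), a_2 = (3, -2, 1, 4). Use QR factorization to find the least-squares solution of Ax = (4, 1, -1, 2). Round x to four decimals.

x = (-0.4750, 0.2659)

a_1 = (-3, -1, 4, -4); ‖a_1‖ = 6.4807, so q_1 = (-0.4629, -0.1543, 0.6172, -0.6172).
q_1·a_2 = (-0.4629)·3 + (-0.1543)·(-2) + 0.6172·1 + (-0.6172)·4 = -2.9318.
u_2 = a_2 + 2.9318·q_1 = (1.6429, -2.4524, 2.8095, 2.1905).
‖u_2‖ = 4.6265, so q_2 = (0.3551, -0.5301, 0.6073, 0.4735).
Qᵀb = (-3.8576, 1.2300).
Back-substitute: x_2 = 1.2300/4.6265 = 0.2659.
x_1 = (-3.8576 + 2.9318·0.2659)/6.4807 = -0.4750.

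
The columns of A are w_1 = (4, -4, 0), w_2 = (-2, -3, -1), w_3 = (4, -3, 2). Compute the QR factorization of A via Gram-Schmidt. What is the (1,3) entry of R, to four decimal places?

r_{13} = 4.9497

w_1 = (4, -4, 0); ‖w_1‖ = 5.6569, so q_1 = (0.7071, -0.7071, 0.0000).
r_{13} = q_1·w_3 = 4.9497.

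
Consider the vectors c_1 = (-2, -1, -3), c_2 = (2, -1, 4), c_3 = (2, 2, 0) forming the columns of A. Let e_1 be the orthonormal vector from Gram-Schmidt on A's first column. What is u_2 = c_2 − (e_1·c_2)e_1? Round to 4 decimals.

u_2 = (-0.1429, -2.0714, 0.7857)

c_1 = (-2, -1, -3); ‖c_1‖ = 3.7417, so e_1 = (-0.5345, -0.2673, -0.8018).
e_1·c_2 = (-0.5345)·2 + (-0.2673)·(-1) + (-0.8018)·4 = -4.0089.
u_2 = c_2 + 4.0089·e_1 = (-0.1429, -2.0714, 0.7857).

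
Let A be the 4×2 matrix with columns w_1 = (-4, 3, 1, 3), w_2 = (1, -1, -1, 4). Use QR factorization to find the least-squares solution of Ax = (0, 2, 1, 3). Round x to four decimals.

w_1 = (-4, 3, 1, 3); ‖w_1‖ = 5.9161, so e_1 = (-0.6761, 0.5071, 0.1690, 0.5071).
e_1·w_2 = (-0.6761)·1 + 0.5071·(-1) + 0.1690·(-1) + 0.5071·4 = 0.6761.
u_2 = w_2 − 0.6761·e_1 = (1.4571, -1.3429, -1.1143, 3.6571).
‖u_2‖ = 4.3061, so e_2 = (0.3384, -0.3118, -0.2588, 0.8493).
Qᵀb = (2.7045, 1.6654).
Back-substitute: x_2 = 1.6654/4.3061 = 0.3867.
x_1 = (2.7045 − 0.6761·0.3867)/5.9161 = 0.4129.

x = (0.4129, 0.3867)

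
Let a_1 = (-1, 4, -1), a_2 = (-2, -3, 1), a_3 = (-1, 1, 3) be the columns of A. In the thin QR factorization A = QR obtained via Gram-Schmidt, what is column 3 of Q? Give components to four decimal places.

e_3 = (0.0874, 0.2621, 0.9611)

a_1 = (-1, 4, -1); ‖a_1‖ = 4.2426, so e_1 = (-0.2357, 0.9428, -0.2357).
e_1·a_2 = (-0.2357)·(-2) + 0.9428·(-3) + (-0.2357)·1 = -2.5927.
u_2 = a_2 + 2.5927·e_1 = (-2.6111, -0.5556, 0.3889).
‖u_2‖ = 2.6977, so e_2 = (-0.9679, -0.2059, 0.1442).
e_1·a_3 = (-0.2357)·(-1) + 0.9428·1 + (-0.2357)·3 = 0.4714; e_2·a_3 = (-0.9679)·(-1) + (-0.2059)·1 + 0.1442·3 = 1.1944.
u_3 = a_3 − 0.4714·e_1 − 1.1944·e_2 = (0.2672, 0.8015, 2.9389).
‖u_3‖ = 3.0580, so e_3 = (0.0874, 0.2621, 0.9611).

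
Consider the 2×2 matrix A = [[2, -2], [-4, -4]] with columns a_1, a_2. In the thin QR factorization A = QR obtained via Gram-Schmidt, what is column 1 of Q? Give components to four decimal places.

a_1 = (2, -4); ‖a_1‖ = 4.4721, so e_1 = (0.4472, -0.8944).

e_1 = (0.4472, -0.8944)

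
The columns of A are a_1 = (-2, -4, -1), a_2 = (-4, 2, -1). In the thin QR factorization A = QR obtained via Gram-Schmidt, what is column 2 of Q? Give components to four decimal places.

q_2 = (-0.8531, 0.4785, -0.2081)

q_1 = a_1/‖a_1‖ = (-2, -4, -1)/4.5826 = (-0.4364, -0.8729, -0.2182).
r_{12} = q_1·a_2 = 0.2182.
u_2 = a_2 − 0.2182·q_1 = (-3.9048, 2.1905, -0.9524).
‖u_2‖ = 4.5774, so q_2 = (-0.8531, 0.4785, -0.2081).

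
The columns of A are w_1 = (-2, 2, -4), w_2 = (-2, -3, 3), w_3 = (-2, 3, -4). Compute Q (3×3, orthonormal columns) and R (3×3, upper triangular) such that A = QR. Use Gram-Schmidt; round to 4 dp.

Q = [[-0.4082, -0.8514, -0.3293], [0.4082, -0.4929, 0.7683], [-0.8165, 0.1792, 0.5488]], R = [[4.8990, -2.8577, 5.3072], [0.0000, 3.7193, -0.4929], [0.0000, 0.0000, 0.7683]]

e_1 = w_1/‖w_1‖ = (-2, 2, -4)/4.8990 = (-0.4082, 0.4082, -0.8165).
r_{12} = e_1·w_2 = -2.8577.
u_2 = w_2 + 2.8577·e_1 = (-3.1667, -1.8333, 0.6667).
‖u_2‖ = 3.7193, so e_2 = (-0.8514, -0.4929, 0.1792).
r_{13} = e_1·w_3 = 5.3072; r_{23} = e_2·w_3 = -0.4929.
u_3 = w_3 − 5.3072·e_1 + 0.4929·e_2 = (-0.2530, 0.5904, 0.4217).
‖u_3‖ = 0.7683, so e_3 = (-0.3293, 0.7683, 0.5488).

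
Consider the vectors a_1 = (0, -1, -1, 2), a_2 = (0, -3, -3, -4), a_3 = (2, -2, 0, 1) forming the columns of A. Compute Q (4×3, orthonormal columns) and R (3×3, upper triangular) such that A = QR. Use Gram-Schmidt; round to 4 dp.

a_1 = (0, -1, -1, 2); ‖a_1‖ = 2.4495, so e_1 = (0.0000, -0.4082, -0.4082, 0.8165).
e_1·a_2 = 0.0000·0 + (-0.4082)·(-3) + (-0.4082)·(-3) + 0.8165·(-4) = -0.8165.
u_2 = a_2 + 0.8165·e_1 = (0.0000, -3.3333, -3.3333, -3.3333).
‖u_2‖ = 5.7735, so e_2 = (0.0000, -0.5774, -0.5774, -0.5774).
e_1·a_3 = 0.0000·2 + (-0.4082)·(-2) + (-0.4082)·0 + 0.8165·1 = 1.6330; e_2·a_3 = 0.0000·2 + (-0.5774)·(-2) + (-0.5774)·0 + (-0.5774)·1 = 0.5774.
u_3 = a_3 − 1.6330·e_1 − 0.5774·e_2 = (2.0000, -1.0000, 1.0000, 0.0000).
‖u_3‖ = 2.4495, so e_3 = (0.8165, -0.4082, 0.4082, 0.0000).

Q = [[0.0000, 0.0000, 0.8165], [-0.4082, -0.5774, -0.4082], [-0.4082, -0.5774, 0.4082], [0.8165, -0.5774, 0.0000]], R = [[2.4495, -0.8165, 1.6330], [0.0000, 5.7735, 0.5774], [0.0000, 0.0000, 2.4495]]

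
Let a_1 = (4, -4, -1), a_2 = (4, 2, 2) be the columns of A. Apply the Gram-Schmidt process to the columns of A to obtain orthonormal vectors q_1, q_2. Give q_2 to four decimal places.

a_1 = (4, -4, -1); ‖a_1‖ = 5.7446, so q_1 = (0.6963, -0.6963, -0.1741).
q_1·a_2 = 0.6963·4 + (-0.6963)·2 + (-0.1741)·2 = 1.0445.
u_2 = a_2 − 1.0445·q_1 = (3.2727, 2.7273, 2.1818).
‖u_2‖ = 4.7863, so q_2 = (0.6838, 0.5698, 0.4558).

q_2 = (0.6838, 0.5698, 0.4558)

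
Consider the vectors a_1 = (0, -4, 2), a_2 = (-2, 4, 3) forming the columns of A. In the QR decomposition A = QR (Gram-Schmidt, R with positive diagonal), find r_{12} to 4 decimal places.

a_1 = (0, -4, 2); ‖a_1‖ = 4.4721, so q_1 = (0.0000, -0.8944, 0.4472).
r_{12} = q_1·a_2 = -2.2361.

r_{12} = -2.2361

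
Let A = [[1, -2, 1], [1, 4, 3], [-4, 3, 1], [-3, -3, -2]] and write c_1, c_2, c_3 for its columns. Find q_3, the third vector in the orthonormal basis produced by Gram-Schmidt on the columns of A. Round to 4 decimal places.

q_3 = (0.8933, 0.3699, 0.2243, 0.1220)

c_1 = (1, 1, -4, -3); ‖c_1‖ = 5.1962, so q_1 = (0.1925, 0.1925, -0.7698, -0.5774).
q_1·c_2 = 0.1925·(-2) + 0.1925·4 + (-0.7698)·3 + (-0.5774)·(-3) = -0.1925.
u_2 = c_2 + 0.1925·q_1 = (-1.9630, 4.0370, 2.8519, -3.1111).
‖u_2‖ = 6.1614, so q_2 = (-0.3186, 0.6552, 0.4629, -0.5049).
q_1·c_3 = 0.1925·1 + 0.1925·3 + (-0.7698)·1 + (-0.5774)·(-2) = 1.1547; q_2·c_3 = (-0.3186)·1 + 0.6552·3 + 0.4629·1 + (-0.5049)·(-2) = 3.1198.
u_3 = c_3 − 1.1547·q_1 − 3.1198·q_2 = (1.7717, 0.7337, 0.4449, 0.2420).
‖u_3‖ = 1.9833, so q_3 = (0.8933, 0.3699, 0.2243, 0.1220).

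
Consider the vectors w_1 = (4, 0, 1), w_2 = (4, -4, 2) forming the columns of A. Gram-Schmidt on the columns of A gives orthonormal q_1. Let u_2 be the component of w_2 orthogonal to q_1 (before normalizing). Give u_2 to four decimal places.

q_1 = w_1/‖w_1‖ = (4, 0, 1)/4.1231 = (0.9701, 0.0000, 0.2425).
r_{12} = q_1·w_2 = 4.3656.
u_2 = w_2 − 4.3656·q_1 = (-0.2353, -4.0000, 0.9412).

u_2 = (-0.2353, -4.0000, 0.9412)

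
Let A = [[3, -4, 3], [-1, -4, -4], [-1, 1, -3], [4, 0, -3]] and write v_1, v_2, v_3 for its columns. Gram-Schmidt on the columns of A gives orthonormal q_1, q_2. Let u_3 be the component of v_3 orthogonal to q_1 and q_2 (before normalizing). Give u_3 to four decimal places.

v_1 = (3, -1, -1, 4); ‖v_1‖ = 5.1962, so q_1 = (0.5774, -0.1925, -0.1925, 0.7698).
q_1·v_2 = 0.5774·(-4) + (-0.1925)·(-4) + (-0.1925)·1 + 0.7698·0 = -1.7321.
u_2 = v_2 + 1.7321·q_1 = (-3.0000, -4.3333, 0.6667, 1.3333).
‖u_2‖ = 5.4772, so q_2 = (-0.5477, -0.7912, 0.1217, 0.2434).
q_1·v_3 = 0.5774·3 + (-0.1925)·(-4) + (-0.1925)·(-3) + 0.7698·(-3) = 0.7698; q_2·v_3 = (-0.5477)·3 + (-0.7912)·(-4) + 0.1217·(-3) + 0.2434·(-3) = 0.4260.
u_3 = v_3 − 0.7698·q_1 − 0.4260·q_2 = (2.7889, -3.5148, -2.9037, -3.6963).

u_3 = (2.7889, -3.5148, -2.9037, -3.6963)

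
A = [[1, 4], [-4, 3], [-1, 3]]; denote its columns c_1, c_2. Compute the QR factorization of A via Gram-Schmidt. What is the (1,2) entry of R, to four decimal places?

c_1 = (1, -4, -1); ‖c_1‖ = 4.2426, so e_1 = (0.2357, -0.9428, -0.2357).
r_{12} = e_1·c_2 = -2.5927.

r_{12} = -2.5927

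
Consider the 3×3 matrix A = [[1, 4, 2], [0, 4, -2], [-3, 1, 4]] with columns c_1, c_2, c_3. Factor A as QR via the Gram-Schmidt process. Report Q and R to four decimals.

c_1 = (1, 0, -3); ‖c_1‖ = 3.1623, so q_1 = (0.3162, 0.0000, -0.9487).
q_1·c_2 = 0.3162·4 + 0.0000·4 + (-0.9487)·1 = 0.3162.
u_2 = c_2 − 0.3162·q_1 = (3.9000, 4.0000, 1.3000).
‖u_2‖ = 5.7359, so q_2 = (0.6799, 0.6974, 0.2266).
q_1·c_3 = 0.3162·2 + 0.0000·(-2) + (-0.9487)·4 = -3.1623; q_2·c_3 = 0.6799·2 + 0.6974·(-2) + 0.2266·4 = 0.8717.
u_3 = c_3 + 3.1623·q_1 − 0.8717·q_2 = (2.4073, -2.6079, 0.8024).
‖u_3‖ = 3.6387, so q_3 = (0.6616, -0.7167, 0.2205).

Q = [[0.3162, 0.6799, 0.6616], [0.0000, 0.6974, -0.7167], [-0.9487, 0.2266, 0.2205]], R = [[3.1623, 0.3162, -3.1623], [0.0000, 5.7359, 0.8717], [0.0000, 0.0000, 3.6387]]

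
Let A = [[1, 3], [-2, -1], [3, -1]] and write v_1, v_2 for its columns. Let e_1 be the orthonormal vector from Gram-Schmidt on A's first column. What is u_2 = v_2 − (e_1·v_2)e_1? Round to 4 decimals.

v_1 = (1, -2, 3); ‖v_1‖ = 3.7417, so e_1 = (0.2673, -0.5345, 0.8018).
e_1·v_2 = 0.2673·3 + (-0.5345)·(-1) + 0.8018·(-1) = 0.5345.
u_2 = v_2 − 0.5345·e_1 = (2.8571, -0.7143, -1.4286).

u_2 = (2.8571, -0.7143, -1.4286)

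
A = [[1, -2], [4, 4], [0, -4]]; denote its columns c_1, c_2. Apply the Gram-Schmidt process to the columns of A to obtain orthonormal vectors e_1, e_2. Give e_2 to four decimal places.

e_2 = (-0.5708, 0.1427, -0.8086)

c_1 = (1, 4, 0); ‖c_1‖ = 4.1231, so e_1 = (0.2425, 0.9701, 0.0000).
e_1·c_2 = 0.2425·(-2) + 0.9701·4 + 0.0000·(-4) = 3.3955.
u_2 = c_2 − 3.3955·e_1 = (-2.8235, 0.7059, -4.0000).
‖u_2‖ = 4.9468, so e_2 = (-0.5708, 0.1427, -0.8086).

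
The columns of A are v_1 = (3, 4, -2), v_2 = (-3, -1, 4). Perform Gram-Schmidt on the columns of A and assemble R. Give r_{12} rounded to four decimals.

r_{12} = -3.8996

v_1 = (3, 4, -2); ‖v_1‖ = 5.3852, so q_1 = (0.5571, 0.7428, -0.3714).
r_{12} = q_1·v_2 = -3.8996.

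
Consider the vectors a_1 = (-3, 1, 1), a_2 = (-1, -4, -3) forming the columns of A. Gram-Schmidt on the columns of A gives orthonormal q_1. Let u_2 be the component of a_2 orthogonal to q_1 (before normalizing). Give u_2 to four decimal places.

a_1 = (-3, 1, 1); ‖a_1‖ = 3.3166, so q_1 = (-0.9045, 0.3015, 0.3015).
q_1·a_2 = (-0.9045)·(-1) + 0.3015·(-4) + 0.3015·(-3) = -1.2060.
u_2 = a_2 + 1.2060·q_1 = (-2.0909, -3.6364, -2.6364).

u_2 = (-2.0909, -3.6364, -2.6364)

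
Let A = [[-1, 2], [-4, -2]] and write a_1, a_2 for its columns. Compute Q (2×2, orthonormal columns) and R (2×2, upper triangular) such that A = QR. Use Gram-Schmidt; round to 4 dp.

Q = [[-0.2425, 0.9701], [-0.9701, -0.2425]], R = [[4.1231, 1.4552], [0.0000, 2.4254]]

a_1 = (-1, -4); ‖a_1‖ = 4.1231, so q_1 = (-0.2425, -0.9701).
q_1·a_2 = (-0.2425)·2 + (-0.9701)·(-2) = 1.4552.
u_2 = a_2 − 1.4552·q_1 = (2.3529, -0.5882).
‖u_2‖ = 2.4254, so q_2 = (0.9701, -0.2425).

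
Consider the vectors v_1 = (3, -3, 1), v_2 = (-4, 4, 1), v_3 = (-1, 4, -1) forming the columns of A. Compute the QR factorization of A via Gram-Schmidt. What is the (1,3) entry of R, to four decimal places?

r_{13} = -3.6707

e_1 = v_1/‖v_1‖ = (3, -3, 1)/4.3589 = (0.6882, -0.6882, 0.2294).
r_{13} = e_1·v_3 = -3.6707.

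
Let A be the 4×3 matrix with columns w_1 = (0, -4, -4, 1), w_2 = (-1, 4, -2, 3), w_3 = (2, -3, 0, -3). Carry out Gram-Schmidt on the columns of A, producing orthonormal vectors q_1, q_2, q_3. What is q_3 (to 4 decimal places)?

w_1 = (0, -4, -4, 1); ‖w_1‖ = 5.7446, so q_1 = (0.0000, -0.6963, -0.6963, 0.1741).
q_1·w_2 = 0.0000·(-1) + (-0.6963)·4 + (-0.6963)·(-2) + 0.1741·3 = -0.8704.
u_2 = w_2 + 0.8704·q_1 = (-1.0000, 3.3939, -2.6061, 3.1515).
‖u_2‖ = 5.4076, so q_2 = (-0.1849, 0.6276, -0.4819, 0.5828).
q_1·w_3 = 0.0000·2 + (-0.6963)·(-3) + (-0.6963)·0 + 0.1741·(-3) = 1.5667; q_2·w_3 = (-0.1849)·2 + 0.6276·(-3) + (-0.4819)·0 + 0.5828·(-3) = -4.0011.
u_3 = w_3 − 1.5667·q_1 + 4.0011·q_2 = (1.2601, 0.6021, -0.8373, -0.9409).
‖u_3‖ = 1.8806, so q_3 = (0.6700, 0.3201, -0.4452, -0.5003).

q_3 = (0.6700, 0.3201, -0.4452, -0.5003)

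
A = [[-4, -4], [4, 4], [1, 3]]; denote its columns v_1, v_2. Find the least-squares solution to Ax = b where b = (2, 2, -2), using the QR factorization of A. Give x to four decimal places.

x = (1.0000, -1.0000)

v_1 = (-4, 4, 1); ‖v_1‖ = 5.7446, so q_1 = (-0.6963, 0.6963, 0.1741).
q_1·v_2 = (-0.6963)·(-4) + 0.6963·4 + 0.1741·3 = 6.0927.
u_2 = v_2 − 6.0927·q_1 = (0.2424, -0.2424, 1.9394).
‖u_2‖ = 1.9695, so q_2 = (0.1231, -0.1231, 0.9847).
Qᵀb = (-0.3482, -1.9695).
Back-substitute: x_2 = -1.9695/1.9695 = -1.0000.
x_1 = (-0.3482 − 6.0927·(-1.0000))/5.7446 = 1.0000.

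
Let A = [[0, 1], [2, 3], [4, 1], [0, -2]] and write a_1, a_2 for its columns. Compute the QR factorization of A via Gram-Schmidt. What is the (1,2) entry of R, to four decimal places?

e_1 = a_1/‖a_1‖ = (0, 2, 4, 0)/4.4721 = (0.0000, 0.4472, 0.8944, 0.0000).
r_{12} = e_1·a_2 = 2.2361.

r_{12} = 2.2361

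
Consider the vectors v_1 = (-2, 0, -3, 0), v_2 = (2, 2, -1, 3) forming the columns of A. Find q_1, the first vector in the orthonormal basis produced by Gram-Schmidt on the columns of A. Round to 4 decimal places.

q_1 = v_1/‖v_1‖ = (-2, 0, -3, 0)/3.6056 = (-0.5547, 0.0000, -0.8321, 0.0000).

q_1 = (-0.5547, 0.0000, -0.8321, 0.0000)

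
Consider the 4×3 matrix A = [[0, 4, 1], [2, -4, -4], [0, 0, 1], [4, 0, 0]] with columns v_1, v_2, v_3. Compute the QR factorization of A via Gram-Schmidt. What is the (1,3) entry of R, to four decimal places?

v_1 = (0, 2, 0, 4); ‖v_1‖ = 4.4721, so e_1 = (0.0000, 0.4472, 0.0000, 0.8944).
r_{13} = e_1·v_3 = -1.7889.

r_{13} = -1.7889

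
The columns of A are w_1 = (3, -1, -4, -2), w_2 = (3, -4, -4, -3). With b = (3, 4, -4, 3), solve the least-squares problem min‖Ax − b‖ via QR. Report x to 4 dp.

w_1 = (3, -1, -4, -2); ‖w_1‖ = 5.4772, so e_1 = (0.5477, -0.1826, -0.7303, -0.3651).
e_1·w_2 = 0.5477·3 + (-0.1826)·(-4) + (-0.7303)·(-4) + (-0.3651)·(-3) = 6.3901.
u_2 = w_2 − 6.3901·e_1 = (-0.5000, -2.8333, 0.6667, -0.6667).
‖u_2‖ = 3.0277, so e_2 = (-0.1651, -0.9358, 0.2202, -0.2202).
Qᵀb = (2.7386, -5.7801).
Back-substitute: x_2 = -5.7801/3.0277 = -1.9091.
x_1 = (2.7386 − 6.3901·(-1.9091))/5.4772 = 2.7273.

x = (2.7273, -1.9091)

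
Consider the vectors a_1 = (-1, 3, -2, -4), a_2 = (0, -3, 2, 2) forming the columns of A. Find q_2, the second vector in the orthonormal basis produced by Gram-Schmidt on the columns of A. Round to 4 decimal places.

q_1 = a_1/‖a_1‖ = (-1, 3, -2, -4)/5.4772 = (-0.1826, 0.5477, -0.3651, -0.7303).
r_{12} = q_1·a_2 = -3.8341.
u_2 = a_2 + 3.8341·q_1 = (-0.7000, -0.9000, 0.6000, -0.8000).
‖u_2‖ = 1.5166, so q_2 = (-0.4616, -0.5934, 0.3956, -0.5275).

q_2 = (-0.4616, -0.5934, 0.3956, -0.5275)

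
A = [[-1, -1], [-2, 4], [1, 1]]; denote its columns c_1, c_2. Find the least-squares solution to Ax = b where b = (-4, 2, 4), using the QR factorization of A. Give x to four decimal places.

e_1 = c_1/‖c_1‖ = (-1, -2, 1)/2.4495 = (-0.4082, -0.8165, 0.4082).
r_{12} = e_1·c_2 = -2.4495.
u_2 = c_2 + 2.4495·e_1 = (-2.0000, 2.0000, 2.0000).
‖u_2‖ = 3.4641, so e_2 = (-0.5774, 0.5774, 0.5774).
Qᵀb = (1.6330, 5.7735).
Back-substitute: x_2 = 5.7735/3.4641 = 1.6667.
x_1 = (1.6330 + 2.4495·1.6667)/2.4495 = 2.3333.

x = (2.3333, 1.6667)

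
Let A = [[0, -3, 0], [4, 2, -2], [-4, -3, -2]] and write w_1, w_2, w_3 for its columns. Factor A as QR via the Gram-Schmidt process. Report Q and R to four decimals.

w_1 = (0, 4, -4); ‖w_1‖ = 5.6569, so e_1 = (0.0000, 0.7071, -0.7071).
e_1·w_2 = 0.0000·(-3) + 0.7071·2 + (-0.7071)·(-3) = 3.5355.
u_2 = w_2 − 3.5355·e_1 = (-3.0000, -0.5000, -0.5000).
‖u_2‖ = 3.0822, so e_2 = (-0.9733, -0.1622, -0.1622).
e_1·w_3 = 0.0000·0 + 0.7071·(-2) + (-0.7071)·(-2) = 0.0000; e_2·w_3 = (-0.9733)·0 + (-0.1622)·(-2) + (-0.1622)·(-2) = 0.6489.
u_3 = w_3 + 0.0000·e_1 − 0.6489·e_2 = (0.6316, -1.8947, -1.8947).
‖u_3‖ = 2.7530, so e_3 = (0.2294, -0.6882, -0.6882).

Q = [[0.0000, -0.9733, 0.2294], [0.7071, -0.1622, -0.6882], [-0.7071, -0.1622, -0.6882]], R = [[5.6569, 3.5355, 0.0000], [0.0000, 3.0822, 0.6489], [0.0000, 0.0000, 2.7530]]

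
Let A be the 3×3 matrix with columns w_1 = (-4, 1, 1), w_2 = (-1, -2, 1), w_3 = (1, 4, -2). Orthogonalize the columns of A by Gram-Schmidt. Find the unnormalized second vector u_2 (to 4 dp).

u_2 = (-0.3333, -2.1667, 0.8333)

w_1 = (-4, 1, 1); ‖w_1‖ = 4.2426, so q_1 = (-0.9428, 0.2357, 0.2357).
q_1·w_2 = (-0.9428)·(-1) + 0.2357·(-2) + 0.2357·1 = 0.7071.
u_2 = w_2 − 0.7071·q_1 = (-0.3333, -2.1667, 0.8333).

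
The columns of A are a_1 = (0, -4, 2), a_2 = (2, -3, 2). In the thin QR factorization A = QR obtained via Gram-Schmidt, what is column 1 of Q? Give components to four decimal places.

q_1 = (0.0000, -0.8944, 0.4472)

a_1 = (0, -4, 2); ‖a_1‖ = 4.4721, so q_1 = (0.0000, -0.8944, 0.4472).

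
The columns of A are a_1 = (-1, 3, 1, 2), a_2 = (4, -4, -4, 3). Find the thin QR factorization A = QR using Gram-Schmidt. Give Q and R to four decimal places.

Q = [[-0.2582, 0.4627], [0.7746, -0.1810], [0.2582, -0.4627], [0.5164, 0.7342]], R = [[3.8730, -3.6148], [0.0000, 6.6282]]

q_1 = a_1/‖a_1‖ = (-1, 3, 1, 2)/3.8730 = (-0.2582, 0.7746, 0.2582, 0.5164).
r_{12} = q_1·a_2 = -3.6148.
u_2 = a_2 + 3.6148·q_1 = (3.0667, -1.2000, -3.0667, 4.8667).
‖u_2‖ = 6.6282, so q_2 = (0.4627, -0.1810, -0.4627, 0.7342).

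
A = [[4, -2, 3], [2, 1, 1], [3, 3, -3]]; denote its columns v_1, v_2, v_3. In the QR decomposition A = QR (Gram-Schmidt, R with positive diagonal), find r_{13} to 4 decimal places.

r_{13} = 0.9285

v_1 = (4, 2, 3); ‖v_1‖ = 5.3852, so e_1 = (0.7428, 0.3714, 0.5571).
r_{13} = e_1·v_3 = 0.9285.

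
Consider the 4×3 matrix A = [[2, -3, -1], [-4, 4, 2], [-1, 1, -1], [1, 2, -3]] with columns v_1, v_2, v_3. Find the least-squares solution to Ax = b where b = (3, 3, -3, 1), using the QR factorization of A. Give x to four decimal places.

v_1 = (2, -4, -1, 1); ‖v_1‖ = 4.6904, so q_1 = (0.4264, -0.8528, -0.2132, 0.2132).
q_1·v_2 = 0.4264·(-3) + (-0.8528)·4 + (-0.2132)·1 + 0.2132·2 = -4.4772.
u_2 = v_2 + 4.4772·q_1 = (-1.0909, 0.1818, 0.0455, 2.9545).
‖u_2‖ = 3.1551, so q_2 = (-0.3458, 0.0576, 0.0144, 0.9364).
q_1·v_3 = 0.4264·(-1) + (-0.8528)·2 + (-0.2132)·(-1) + 0.2132·(-3) = -2.5584; q_2·v_3 = (-0.3458)·(-1) + 0.0576·2 + 0.0144·(-1) + 0.9364·(-3) = -2.3627.
u_3 = v_3 + 2.5584·q_1 + 2.3627·q_2 = (-0.7260, -0.0457, -1.5114, -0.2420).
‖u_3‖ = 1.6947, so q_3 = (-0.4284, -0.0269, -0.8918, -0.1428).
Qᵀb = (-0.4264, 0.0288, 1.1666).
Back-substitute: x_3 = 1.1666/1.6947 = 0.6884.
x_2 = (0.0288 + 2.3627·0.6884)/3.1551 = 0.5246.
x_1 = (-0.4264 + 4.4772·0.5246 + 2.5584·0.6884)/4.6904 = 0.7854.

x = (0.7854, 0.5246, 0.6884)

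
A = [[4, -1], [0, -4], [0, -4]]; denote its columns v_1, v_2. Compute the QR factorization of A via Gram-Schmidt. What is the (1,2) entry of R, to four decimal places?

r_{12} = -1.0000

v_1 = (4, 0, 0); ‖v_1‖ = 4.0000, so q_1 = (1.0000, 0.0000, 0.0000).
r_{12} = q_1·v_2 = -1.0000.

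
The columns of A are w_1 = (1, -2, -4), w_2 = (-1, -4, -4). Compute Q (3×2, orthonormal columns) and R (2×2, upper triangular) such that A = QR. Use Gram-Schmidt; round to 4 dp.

Q = [[0.2182, -0.7498], [-0.4364, -0.6475], [-0.8729, 0.1363]], R = [[4.5826, 5.0190], [0.0000, 2.7946]]

w_1 = (1, -2, -4); ‖w_1‖ = 4.5826, so q_1 = (0.2182, -0.4364, -0.8729).
q_1·w_2 = 0.2182·(-1) + (-0.4364)·(-4) + (-0.8729)·(-4) = 5.0190.
u_2 = w_2 − 5.0190·q_1 = (-2.0952, -1.8095, 0.3810).
‖u_2‖ = 2.7946, so q_2 = (-0.7498, -0.6475, 0.1363).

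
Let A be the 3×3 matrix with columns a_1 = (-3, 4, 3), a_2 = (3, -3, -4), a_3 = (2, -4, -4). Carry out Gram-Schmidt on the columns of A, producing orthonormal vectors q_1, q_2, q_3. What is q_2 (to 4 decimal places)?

q_2 = (0.0629, 0.6286, -0.7752)

a_1 = (-3, 4, 3); ‖a_1‖ = 5.8310, so q_1 = (-0.5145, 0.6860, 0.5145).
q_1·a_2 = (-0.5145)·3 + 0.6860·(-3) + 0.5145·(-4) = -5.6595.
u_2 = a_2 + 5.6595·q_1 = (0.0882, 0.8824, -1.0882).
‖u_2‖ = 1.4038, so q_2 = (0.0629, 0.6286, -0.7752).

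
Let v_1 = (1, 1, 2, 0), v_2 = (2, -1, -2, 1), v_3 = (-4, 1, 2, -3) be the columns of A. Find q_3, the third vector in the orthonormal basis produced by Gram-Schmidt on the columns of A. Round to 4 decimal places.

v_1 = (1, 1, 2, 0); ‖v_1‖ = 2.4495, so q_1 = (0.4082, 0.4082, 0.8165, 0.0000).
q_1·v_2 = 0.4082·2 + 0.4082·(-1) + 0.8165·(-2) + 0.0000·1 = -1.2247.
u_2 = v_2 + 1.2247·q_1 = (2.5000, -0.5000, -1.0000, 1.0000).
‖u_2‖ = 2.9155, so q_2 = (0.8575, -0.1715, -0.3430, 0.3430).
q_1·v_3 = 0.4082·(-4) + 0.4082·1 + 0.8165·2 + 0.0000·(-3) = 0.4082; q_2·v_3 = 0.8575·(-4) + (-0.1715)·1 + (-0.3430)·2 + 0.3430·(-3) = -5.3165.
u_3 = v_3 − 0.4082·q_1 + 5.3165·q_2 = (0.3922, -0.0784, -0.1569, -1.1765).
‖u_3‖ = 1.2524, so q_3 = (0.3131, -0.0626, -0.1252, -0.9393).

q_3 = (0.3131, -0.0626, -0.1252, -0.9393)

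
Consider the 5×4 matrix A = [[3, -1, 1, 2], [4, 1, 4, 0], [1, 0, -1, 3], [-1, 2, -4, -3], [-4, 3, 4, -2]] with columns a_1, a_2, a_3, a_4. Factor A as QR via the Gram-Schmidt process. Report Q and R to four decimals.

e_1 = a_1/‖a_1‖ = (3, 4, 1, -1, -4)/6.5574 = (0.4575, 0.6100, 0.1525, -0.1525, -0.6100).
r_{12} = e_1·a_2 = -1.9825.
u_2 = a_2 + 1.9825·e_1 = (-0.0930, 2.2093, 0.3023, 1.6977, 1.7907).
‖u_2‖ = 3.3271, so e_2 = (-0.0280, 0.6640, 0.0909, 0.5103, 0.5382).
r_{13} = e_1·a_3 = 0.9150; r_{23} = e_2·a_3 = 2.6491.
u_3 = a_3 − 0.9150·e_1 − 2.6491·e_2 = (0.6555, 1.6828, -1.3803, -5.2122, 3.1324).
‖u_3‖ = 6.4919, so e_3 = (0.1010, 0.2592, -0.2126, -0.8029, 0.4825).
r_{14} = e_1·a_4 = 3.0500; r_{24} = e_2·a_4 = -2.3905; r_{34} = e_3·a_4 = 1.0077.
u_4 = a_4 − 3.0500·e_1 + 2.3905·e_2 − 1.0077·e_3 = (0.4361, -0.5343, 2.9664, -0.5061, 0.6608).
‖u_4‖ = 3.1572, so e_4 = (0.1381, -0.1692, 0.9396, -0.1603, 0.2093).

Q = [[0.4575, -0.0280, 0.1010, 0.1381], [0.6100, 0.6640, 0.2592, -0.1692], [0.1525, 0.0909, -0.2126, 0.9396], [-0.1525, 0.5103, -0.8029, -0.1603], [-0.6100, 0.5382, 0.4825, 0.2093]], R = [[6.5574, -1.9825, 0.9150, 3.0500], [0.0000, 3.3271, 2.6491, -2.3905], [0.0000, 0.0000, 6.4919, 1.0077], [0.0000, 0.0000, 0.0000, 3.1572]]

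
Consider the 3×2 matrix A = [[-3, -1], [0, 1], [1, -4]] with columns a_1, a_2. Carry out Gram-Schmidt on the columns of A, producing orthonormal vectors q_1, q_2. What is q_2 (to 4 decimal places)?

a_1 = (-3, 0, 1); ‖a_1‖ = 3.1623, so q_1 = (-0.9487, 0.0000, 0.3162).
q_1·a_2 = (-0.9487)·(-1) + 0.0000·1 + 0.3162·(-4) = -0.3162.
u_2 = a_2 + 0.3162·q_1 = (-1.3000, 1.0000, -3.9000).
‖u_2‖ = 4.2308, so q_2 = (-0.3073, 0.2364, -0.9218).

q_2 = (-0.3073, 0.2364, -0.9218)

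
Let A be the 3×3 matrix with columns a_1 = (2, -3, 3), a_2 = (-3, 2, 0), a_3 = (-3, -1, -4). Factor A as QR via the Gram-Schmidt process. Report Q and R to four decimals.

a_1 = (2, -3, 3); ‖a_1‖ = 4.6904, so q_1 = (0.4264, -0.6396, 0.6396).
q_1·a_2 = 0.4264·(-3) + (-0.6396)·2 + 0.6396·0 = -2.5584.
u_2 = a_2 + 2.5584·q_1 = (-1.9091, 0.3636, 1.6364).
‖u_2‖ = 2.5406, so q_2 = (-0.7514, 0.1431, 0.6441).
q_1·a_3 = 0.4264·(-3) + (-0.6396)·(-1) + 0.6396·(-4) = -3.1980; q_2·a_3 = (-0.7514)·(-3) + 0.1431·(-1) + 0.6441·(-4) = -0.4652.
u_3 = a_3 + 3.1980·q_1 + 0.4652·q_2 = (-1.9859, -2.9789, -1.6549).
‖u_3‖ = 3.9442, so q_3 = (-0.5035, -0.7553, -0.4196).

Q = [[0.4264, -0.7514, -0.5035], [-0.6396, 0.1431, -0.7553], [0.6396, 0.6441, -0.4196]], R = [[4.6904, -2.5584, -3.1980], [0.0000, 2.5406, -0.4652], [0.0000, 0.0000, 3.9442]]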